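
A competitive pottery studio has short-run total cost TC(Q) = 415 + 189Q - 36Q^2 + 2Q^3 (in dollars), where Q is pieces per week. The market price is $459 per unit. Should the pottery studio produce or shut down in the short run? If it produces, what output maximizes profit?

From TC, MC = TC'(Q) = 189 - 72Q + 6Q^2 and AVC = VC/Q = 189 - 36Q + 2Q^2.
AVC is minimized where dAVC/dQ = -36 + 4Q = 0, at Q = 9; min AVC = 189 - 36·9 + 2·9^2 = $27.
P = $459 exceeds min AVC = $27, so the firm stays open.
Solving P = MC: -270 - 72Q + 6Q^2 = 0 ⇒ Q = -3 or 15. On the upward-sloping branch, Q* = 15.
Check: AVC at Q = 15 is $99 ≤ P, so revenue covers variable cost.
Profit = P·Q − TC = 459·15 − 1900 = $4985.

Produce at Q = 15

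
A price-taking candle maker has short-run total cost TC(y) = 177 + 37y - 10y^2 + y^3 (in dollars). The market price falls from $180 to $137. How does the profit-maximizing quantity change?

Output falls from 11 to 10

AVC = 37 - 10y + y^2, minimized at y = 5 where min AVC = $12. MC = 37 - 20y + 3y^2.
At P = $180 ≥ min AVC, set P = MC on the rising branch: y = 11.
At P = $137 ≥ min AVC, set P = MC: y = 10. The firm stays open but cuts output.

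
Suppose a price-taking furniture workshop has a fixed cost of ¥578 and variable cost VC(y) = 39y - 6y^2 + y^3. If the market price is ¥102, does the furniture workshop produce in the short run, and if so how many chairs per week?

Produce at y = 7

From TC, MC = TC'(y) = 39 - 12y + 3y^2 and AVC = VC/y = 39 - 6y + y^2.
The AVC parabola has its vertex at y = 6/2 = 3, where AVC = 39 - 6·3 + 3^2 = ¥30.
Since P = ¥102 ≥ min AVC = ¥30, price covers variable cost and the firm should produce.
P = MC gives -63 - 12y + 3y^2 = 0, with roots -3 and 7. Take the larger (rising MC): y* = 7.
Check: AVC at y = 7 is ¥46 ≤ P, so revenue covers variable cost.
Profit = P·y − TC = 102·7 − 900 = -¥186, a loss, but smaller than the ¥578 fixed cost the firm would lose by shutting down.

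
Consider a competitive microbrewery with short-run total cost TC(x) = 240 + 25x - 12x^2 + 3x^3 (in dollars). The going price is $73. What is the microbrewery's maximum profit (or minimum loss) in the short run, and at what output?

Profit = -$48 at x = 4

AVC = 25 - 12x + 3x^2; min AVC = $13 at x = 2. Since P = $73 ≥ min AVC, the firm produces.
MC = 25 - 24x + 9x^2. Setting P = MC and taking the root on the rising branch gives x* = 4.
TR = 73·4 = 292. TC = 240 + 100 = 340. Profit = 292 − 340 = -$48.
Shutting down would mean losing the fixed cost of $240, so operating at a loss of $48 is better by $192.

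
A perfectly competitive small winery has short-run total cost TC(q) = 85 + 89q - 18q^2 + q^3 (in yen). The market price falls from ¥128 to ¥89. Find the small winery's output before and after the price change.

Output falls from 13 to 12

AVC = 89 - 18q + q^2, minimized at q = 9 where min AVC = ¥8. MC = 89 - 36q + 3q^2.
With P = ¥128 above the shutdown price, P = MC gives q = 13.
At P = ¥89 ≥ min AVC, set P = MC: q = 12. The firm stays open but cuts output.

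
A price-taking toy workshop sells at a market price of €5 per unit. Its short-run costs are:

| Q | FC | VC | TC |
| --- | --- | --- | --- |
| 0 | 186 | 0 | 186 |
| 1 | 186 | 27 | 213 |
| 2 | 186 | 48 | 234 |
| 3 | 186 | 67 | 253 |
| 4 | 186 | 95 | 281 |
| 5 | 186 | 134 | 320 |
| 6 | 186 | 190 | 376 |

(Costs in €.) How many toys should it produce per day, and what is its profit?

Tabulate TR − TC: Q=0: -186; Q=1: -208; Q=2: -224; Q=3: -238; Q=4: -261; Q=5: -295; Q=6: -346.
Profit is highest at Q = 0. Equivalently, the lowest AVC in the table is 67/3 ≈ €22.33 at Q = 3, and P = €5 falls below it — price never covers variable cost, so the firm shuts down and loses only its fixed cost.

Q = 0 (shut down); profit = -€186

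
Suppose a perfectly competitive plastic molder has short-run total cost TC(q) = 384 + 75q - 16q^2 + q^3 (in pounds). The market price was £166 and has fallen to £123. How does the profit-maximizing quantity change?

Output falls from 13 to 12

AVC = 75 - 16q + q^2, minimized at q = 8 where min AVC = £11. MC = 75 - 32q + 3q^2.
With P = £166 above the shutdown price, P = MC gives q = 13.
At P = £123 ≥ min AVC, set P = MC: q = 12. The firm stays open but cuts output.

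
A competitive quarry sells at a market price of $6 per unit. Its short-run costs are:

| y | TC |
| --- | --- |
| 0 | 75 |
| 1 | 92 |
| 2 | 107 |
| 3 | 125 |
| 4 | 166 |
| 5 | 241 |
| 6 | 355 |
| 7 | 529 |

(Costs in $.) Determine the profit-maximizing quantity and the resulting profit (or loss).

y = 0 (shut down); profit = -$75

Compute π = P·y − TC at each output: y=0: -75; y=1: -86; y=2: -95; y=3: -107; y=4: -142; y=5: -211; y=6: -319; y=7: -487.
Profit is highest at y = 0. Equivalently, the lowest AVC in the table is 32/2 ≈ $16 at y = 2, and P = $6 falls below it — price never covers variable cost, so the firm shuts down and loses only its fixed cost.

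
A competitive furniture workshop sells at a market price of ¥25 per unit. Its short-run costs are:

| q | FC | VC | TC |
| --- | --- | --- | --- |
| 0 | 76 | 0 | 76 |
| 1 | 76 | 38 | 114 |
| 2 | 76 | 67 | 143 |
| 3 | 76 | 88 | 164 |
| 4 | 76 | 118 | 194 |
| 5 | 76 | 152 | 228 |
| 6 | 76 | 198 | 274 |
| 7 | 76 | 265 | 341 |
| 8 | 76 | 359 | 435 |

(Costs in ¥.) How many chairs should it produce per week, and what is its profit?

q = 0 (shut down); profit = -¥76

Compute π = P·q − TC at each output: q=0: -76; q=1: -89; q=2: -93; q=3: -89; q=4: -94; q=5: -103; q=6: -124; q=7: -166; q=8: -235.
Profit is highest at q = 0. Equivalently, the lowest AVC in the table is 88/3 ≈ ¥29.33 at q = 3, and P = ¥25 falls below it — price never covers variable cost, so the firm shuts down and loses only its fixed cost.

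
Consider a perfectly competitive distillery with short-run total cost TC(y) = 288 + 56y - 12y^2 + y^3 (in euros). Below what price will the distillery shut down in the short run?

The firm shuts down when price falls below the minimum of average variable cost. AVC = VC/y = 56 - 12y + y^2.
dAVC/dy = -12 + 2y = 0 gives y = 6. min AVC = 56 - 12·6 + 6^2 = 20.
So the shutdown price is €20.

€20 per unit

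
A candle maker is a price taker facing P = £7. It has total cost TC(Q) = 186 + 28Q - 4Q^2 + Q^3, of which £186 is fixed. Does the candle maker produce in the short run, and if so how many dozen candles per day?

Variable cost is VC = 28Q - 4Q^2 + Q^3, so AVC = VC/Q = 28 - 4Q + Q^2 and MC = dTC/dQ = 28 - 8Q + 3Q^2.
The AVC parabola has its vertex at Q = 4/2 = 2, where AVC = 28 - 4·2 + 2^2 = £24.
With P < min AVC (£7 < £24), every unit sold adds to the loss.
Best response: produce nothing and absorb the £186 fixed cost.

Shut down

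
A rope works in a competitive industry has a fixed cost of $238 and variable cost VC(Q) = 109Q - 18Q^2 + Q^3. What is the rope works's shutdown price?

$28 per unit

The firm shuts down when price falls below the minimum of average variable cost. AVC = VC/Q = 109 - 18Q + Q^2.
At the minimum of AVC, MC = AVC. MC = 109 - 36Q + 3Q^2; setting MC = AVC gives 2Q^2 - 18Q = 0, so Q = 9. min AVC = 28.
The firm shuts down for any P below $28.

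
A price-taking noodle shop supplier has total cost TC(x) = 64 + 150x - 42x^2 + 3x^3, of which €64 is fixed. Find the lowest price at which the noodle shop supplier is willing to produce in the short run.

€3 per unit

The firm shuts down when price falls below the minimum of average variable cost. AVC = VC/x = 150 - 42x + 3x^2.
At the minimum of AVC, MC = AVC. MC = 150 - 84x + 9x^2; setting MC = AVC gives 6x^2 - 42x = 0, so x = 7. min AVC = 3.
For P < €3 the firm produces nothing.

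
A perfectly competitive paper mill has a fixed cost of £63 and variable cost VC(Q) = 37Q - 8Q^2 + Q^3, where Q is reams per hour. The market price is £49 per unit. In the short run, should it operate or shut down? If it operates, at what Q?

Produce at Q = 6

Strip out fixed cost: VC = 37Q - 8Q^2 + Q^3. Then AVC = 37 - 8Q + Q^2 and MC = 37 - 16Q + 3Q^2.
The AVC parabola has its vertex at Q = 8/2 = 4, where AVC = 37 - 8·4 + 4^2 = £21.
P = £49 exceeds min AVC = £21, so the firm stays open.
Set P = MC: 49 = 37 - 16Q + 3Q^2 → -12 - 16Q + 3Q^2 = 0. The roots are Q = -2/3 and Q = 6; the profit-maximizing output is on the rising part of MC, so Q* = 6.
Check: AVC at Q = 6 is £25 ≤ P, so revenue covers variable cost.
Profit = P·Q − TC = 49·6 − 213 = £81.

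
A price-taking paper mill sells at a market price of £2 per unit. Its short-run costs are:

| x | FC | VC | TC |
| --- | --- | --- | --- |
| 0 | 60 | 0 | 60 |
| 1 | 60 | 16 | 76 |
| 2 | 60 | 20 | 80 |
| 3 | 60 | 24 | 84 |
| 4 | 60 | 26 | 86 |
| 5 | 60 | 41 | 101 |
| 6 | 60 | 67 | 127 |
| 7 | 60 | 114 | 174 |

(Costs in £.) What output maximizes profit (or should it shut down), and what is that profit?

Compute π = P·x − TC at each output: x=0: -60; x=1: -74; x=2: -76; x=3: -78; x=4: -78; x=5: -91; x=6: -115; x=7: -160.
Profit is highest at x = 0. Equivalently, the lowest AVC in the table is 26/4 ≈ £6.50 at x = 4, and P = £2 falls below it — price never covers variable cost, so the firm shuts down and loses only its fixed cost.

x = 0 (shut down); profit = -£60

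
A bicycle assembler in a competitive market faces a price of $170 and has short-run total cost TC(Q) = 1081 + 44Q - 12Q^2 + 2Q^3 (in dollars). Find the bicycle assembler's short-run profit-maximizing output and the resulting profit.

Profit = -$297 at Q = 7

AVC = 44 - 12Q + 2Q^2; min AVC = $26 at Q = 3. Since P = $170 ≥ min AVC, the firm produces.
With MC = 44 - 24Q + 6Q^2, P = MC on the upward-sloping part at Q* = 7.
TR = 170·7 = 1190. TC = 1081 + 406 = 1487. Profit = 1190 − 1487 = -$297.
Shutting down would mean losing the fixed cost of $1081, so operating at a loss of $297 is better by $784.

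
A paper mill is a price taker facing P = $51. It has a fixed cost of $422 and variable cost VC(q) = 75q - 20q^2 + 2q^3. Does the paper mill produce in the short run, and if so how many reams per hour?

Strip out fixed cost: VC = 75q - 20q^2 + 2q^3. Then AVC = 75 - 20q + 2q^2 and MC = 75 - 40q + 6q^2.
The AVC parabola has its vertex at q = 20/4 = 5, where AVC = 75 - 20·5 + 2·5^2 = $25.
Since P = $51 ≥ min AVC = $25, price covers variable cost and the firm should produce.
Solving P = MC: 24 - 40q + 6q^2 = 0 ⇒ q = 2/3 or 6. On the upward-sloping branch, q* = 6.
Check: AVC at q = 6 is $27 ≤ P, so revenue covers variable cost.
Profit = P·q − TC = 51·6 − 584 = -$278, a loss, but smaller than the $422 fixed cost the firm would lose by shutting down.

Produce at q = 6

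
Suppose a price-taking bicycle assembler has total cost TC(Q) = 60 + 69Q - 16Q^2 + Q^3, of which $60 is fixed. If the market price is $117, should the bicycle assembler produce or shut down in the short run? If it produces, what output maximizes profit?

Produce at Q = 12

Variable cost is VC = 69Q - 16Q^2 + Q^3, so AVC = VC/Q = 69 - 16Q + Q^2 and MC = dTC/dQ = 69 - 32Q + 3Q^2.
AVC hits its minimum where MC = AVC, at Q = 8, giving min AVC = 69 - 16·8 + 8^2 = $5.
Because $117 ≥ $5, revenue can cover variable cost; the firm operates.
P = MC gives -48 - 32Q + 3Q^2 = 0, with roots -4/3 and 12. Take the larger (rising MC): Q* = 12.
Check: AVC at Q = 12 is $21 ≤ P, so revenue covers variable cost.
Profit = P·Q − TC = 117·12 − 312 = $1092.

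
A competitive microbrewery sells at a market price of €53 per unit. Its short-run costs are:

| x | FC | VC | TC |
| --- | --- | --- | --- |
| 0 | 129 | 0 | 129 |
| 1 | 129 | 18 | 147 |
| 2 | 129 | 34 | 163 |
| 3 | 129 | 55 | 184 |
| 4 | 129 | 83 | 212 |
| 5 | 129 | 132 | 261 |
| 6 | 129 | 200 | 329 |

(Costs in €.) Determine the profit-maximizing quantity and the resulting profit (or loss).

x = 5; profit = €4

Profit at each row (π = 53x − TC): x=0: -129; x=1: -94; x=2: -57; x=3: -25; x=4: 0; x=5: 4; x=6: -11.
Profit is maximized at x = 5. AVC there is 132/5 = €26.40 ≤ P, so producing beats shutting down (which would give -€129).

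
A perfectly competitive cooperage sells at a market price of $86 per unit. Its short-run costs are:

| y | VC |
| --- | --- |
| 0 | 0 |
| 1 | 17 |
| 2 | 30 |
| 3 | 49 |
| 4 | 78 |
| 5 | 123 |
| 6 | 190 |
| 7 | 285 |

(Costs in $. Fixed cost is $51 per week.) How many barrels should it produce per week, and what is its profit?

Profit at each row (π = 86y − TC): y=0: -51; y=1: 18; y=2: 91; y=3: 158; y=4: 215; y=5: 256; y=6: 275; y=7: 266.
Profit is maximized at y = 6. AVC there is 190/6 = $31.67 ≤ P, so producing beats shutting down (which would give -$51).

y = 6; profit = $275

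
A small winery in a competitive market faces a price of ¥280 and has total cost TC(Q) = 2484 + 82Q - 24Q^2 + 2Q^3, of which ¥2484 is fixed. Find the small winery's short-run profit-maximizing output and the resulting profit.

Profit = -¥64 at Q = 11

AVC = 82 - 24Q + 2Q^2 has its minimum ¥10 at Q = 6; price ¥280 clears that bar, so the firm operates.
MC = 82 - 48Q + 6Q^2. Setting P = MC and taking the root on the rising branch gives Q* = 11.
TR = 280·11 = 3080. TC = 2484 + 660 = 3144. Profit = 3080 − 3144 = -¥64.
That loss of ¥64 beats the ¥2484 the firm would lose by shutting down; producing recovers ¥2420 of fixed cost.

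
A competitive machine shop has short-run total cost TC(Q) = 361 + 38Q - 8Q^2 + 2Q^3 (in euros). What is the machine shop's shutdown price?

€30 per unit

Short-run supply begins at min AVC. From VC = 38Q - 8Q^2 + 2Q^3, AVC = 38 - 8Q + 2Q^2.
At the minimum of AVC, MC = AVC. MC = 38 - 16Q + 6Q^2; setting MC = AVC gives 4Q^2 - 8Q = 0, so Q = 2. min AVC = 30.
For P < €30 the firm produces nothing.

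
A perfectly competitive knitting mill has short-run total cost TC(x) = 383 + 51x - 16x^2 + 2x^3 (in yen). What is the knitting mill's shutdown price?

The shutdown price is the minimum of AVC. VC = 51x - 16x^2 + 2x^3, so AVC = 51 - 16x + 2x^2.
At the minimum of AVC, MC = AVC. MC = 51 - 32x + 6x^2; setting MC = AVC gives 4x^2 - 16x = 0, so x = 4. min AVC = 19.
For P < ¥19 the firm produces nothing.

¥19 per unit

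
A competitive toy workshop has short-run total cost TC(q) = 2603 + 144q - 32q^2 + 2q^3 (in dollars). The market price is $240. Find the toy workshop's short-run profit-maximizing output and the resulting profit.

Profit = -$299 at q = 12

AVC = 144 - 32q + 2q^2 has its minimum $16 at q = 8; price $240 clears that bar, so the firm operates.
With MC = 144 - 64q + 6q^2, P = MC on the upward-sloping part at q* = 12.
TR = 240·12 = 2880. TC = 2603 + 576 = 3179. Profit = 2880 − 3179 = -$299.
By producing, the firm covers all variable cost plus $2304 of fixed cost; shutting down would lose the full $2603.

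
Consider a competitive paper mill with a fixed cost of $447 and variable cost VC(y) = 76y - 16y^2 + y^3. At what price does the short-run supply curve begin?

$12 per unit

Short-run supply begins at min AVC. From VC = 76y - 16y^2 + y^3, AVC = 76 - 16y + y^2.
dAVC/dy = -16 + 2y = 0 gives y = 8. min AVC = 76 - 16·8 + 8^2 = 12.
The firm shuts down for any P below $12.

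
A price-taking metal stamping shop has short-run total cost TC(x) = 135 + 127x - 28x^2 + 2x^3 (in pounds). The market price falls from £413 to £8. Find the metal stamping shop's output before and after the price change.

AVC = 127 - 28x + 2x^2, minimized at x = 7 where min AVC = £29. MC = 127 - 56x + 6x^2.
At P = £413 ≥ min AVC, set P = MC on the rising branch: x = 13.
At P = £8 < min AVC = £29, price no longer covers variable cost at any output, so the firm shuts down: x = 0.

Output falls from 13 to 0 (the firm shuts down)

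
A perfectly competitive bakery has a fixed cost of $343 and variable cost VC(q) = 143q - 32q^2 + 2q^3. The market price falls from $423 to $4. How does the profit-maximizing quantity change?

Output falls from 14 to 0 (the firm shuts down)

MC = 143 - 64q + 6q^2; the shutdown threshold is min AVC = $15 (at q = 8).
At P = $423 ≥ min AVC, set P = MC on the rising branch: q = 14.
At P = $4 < min AVC = $15, price no longer covers variable cost at any output, so the firm shuts down: q = 0.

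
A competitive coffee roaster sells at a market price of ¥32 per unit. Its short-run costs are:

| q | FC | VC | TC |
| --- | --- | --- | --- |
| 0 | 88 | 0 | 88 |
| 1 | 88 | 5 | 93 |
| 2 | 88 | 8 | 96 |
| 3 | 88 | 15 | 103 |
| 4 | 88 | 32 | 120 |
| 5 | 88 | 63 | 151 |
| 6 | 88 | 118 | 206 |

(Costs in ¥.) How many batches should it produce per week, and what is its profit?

q = 5; profit = ¥9

Tabulate TR − TC: q=0: -88; q=1: -61; q=2: -32; q=3: -7; q=4: 8; q=5: 9; q=6: -14.
Profit is maximized at q = 5. AVC there is 63/5 = ¥12.60 ≤ P, so producing beats shutting down (which would give -¥88).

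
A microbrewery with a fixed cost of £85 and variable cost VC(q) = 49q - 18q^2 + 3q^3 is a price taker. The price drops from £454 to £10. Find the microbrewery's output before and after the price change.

AVC = 49 - 18q + 3q^2, minimized at q = 3 where min AVC = £22. MC = 49 - 36q + 9q^2.
With P = £454 above the shutdown price, P = MC gives q = 9.
At P = £10 < min AVC = £22, price no longer covers variable cost at any output, so the firm shuts down: q = 0.

Output falls from 9 to 0 (the firm shuts down)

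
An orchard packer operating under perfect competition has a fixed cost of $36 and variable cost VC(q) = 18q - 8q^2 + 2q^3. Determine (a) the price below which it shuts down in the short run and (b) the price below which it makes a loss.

Shutdown price = $10; break-even price = $24

AVC = 18 - 8q + 2q^2; minimized at q = 2, giving min AVC = $10. That is the shutdown price.
ATC = 36/q + 18 - 8q + 2q^2. Setting dATC/dq = −36/q^2 − 8 + 4q = 0 gives q = 3 (since 4·3^3 − 8·3^2 = 36).
min ATC = 36/3 + 18 − 8·3 + 2·3^2 = $24. That is the break-even price.
For $10 ≤ P < $24 the firm produces at a loss; below $10 it shuts down.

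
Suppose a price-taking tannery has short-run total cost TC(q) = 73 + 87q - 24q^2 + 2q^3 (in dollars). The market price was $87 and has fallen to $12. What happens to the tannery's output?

MC = 87 - 48q + 6q^2; the shutdown threshold is min AVC = $15 (at q = 6).
At P = $87 ≥ min AVC, set P = MC on the rising branch: q = 8.
At P = $12 < min AVC = $15, price no longer covers variable cost at any output, so the firm shuts down: q = 0.

Output falls from 8 to 0 (the firm shuts down)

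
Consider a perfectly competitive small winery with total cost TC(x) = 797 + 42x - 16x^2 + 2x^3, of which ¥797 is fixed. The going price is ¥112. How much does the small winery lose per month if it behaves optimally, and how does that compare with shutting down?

Profit = -¥209 at x = 7

AVC = 42 - 16x + 2x^2 has its minimum ¥10 at x = 4; price ¥112 clears that bar, so the firm operates.
With MC = 42 - 32x + 6x^2, P = MC on the upward-sloping part at x* = 7.
TR = 112·7 = 784. TC = 797 + 196 = 993. Profit = 784 − 993 = -¥209.
That loss of ¥209 beats the ¥797 the firm would lose by shutting down; producing recovers ¥588 of fixed cost.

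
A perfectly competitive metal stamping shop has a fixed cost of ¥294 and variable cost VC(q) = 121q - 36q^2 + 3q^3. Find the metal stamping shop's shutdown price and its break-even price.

Shutdown price = ¥13; break-even price = ¥58

Shutdown price = min AVC. AVC = 121 - 36q + 3q^2, with vertex at q = 6 and minimum ¥13.
ATC = 294/q + 121 - 36q + 3q^2. Setting dATC/dq = −294/q^2 − 36 + 6q = 0 gives q = 7 (since 6·7^3 − 36·7^2 = 294).
min ATC = 294/7 + 121 − 36·7 + 3·7^2 = ¥58. That is the break-even price.
Between these two prices the firm operates at a loss; above ¥58 it earns a profit.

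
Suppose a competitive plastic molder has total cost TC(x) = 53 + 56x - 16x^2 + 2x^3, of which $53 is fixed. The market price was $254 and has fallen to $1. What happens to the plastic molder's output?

MC = 56 - 32x + 6x^2; the shutdown threshold is min AVC = $24 (at x = 4).
With P = $254 above the shutdown price, P = MC gives x = 9.
At P = $1 < min AVC = $24, price no longer covers variable cost at any output, so the firm shuts down: x = 0.

Output falls from 9 to 0 (the firm shuts down)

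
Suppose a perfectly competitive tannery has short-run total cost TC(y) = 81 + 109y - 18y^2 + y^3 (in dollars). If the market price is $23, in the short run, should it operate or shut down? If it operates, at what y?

Variable cost is VC = 109y - 18y^2 + y^3, so AVC = VC/y = 109 - 18y + y^2 and MC = dTC/dy = 109 - 36y + 3y^2.
The AVC parabola has its vertex at y = 18/2 = 9, where AVC = 109 - 18·9 + 9^2 = $28.
P = $23 lies below min AVC = $28; no output level covers variable cost.
The firm minimizes its loss by shutting down and losing only its fixed cost of $81.

Shut down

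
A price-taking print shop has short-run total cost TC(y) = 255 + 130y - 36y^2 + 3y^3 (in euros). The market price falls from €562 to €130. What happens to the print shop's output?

AVC = 130 - 36y + 3y^2, minimized at y = 6 where min AVC = €22. MC = 130 - 72y + 9y^2.
With P = €562 above the shutdown price, P = MC gives y = 12.
At P = €130 ≥ min AVC, set P = MC: y = 8. The firm stays open but cuts output.

Output falls from 12 to 8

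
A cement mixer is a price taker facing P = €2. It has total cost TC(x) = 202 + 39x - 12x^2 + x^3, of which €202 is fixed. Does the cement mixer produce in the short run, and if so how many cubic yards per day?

Shut down

Strip out fixed cost: VC = 39x - 12x^2 + x^3. Then AVC = 39 - 12x + x^2 and MC = 39 - 24x + 3x^2.
The AVC parabola has its vertex at x = 12/2 = 6, where AVC = 39 - 12·6 + 6^2 = €3.
Since P = €2 < min AVC = €3, price fails to cover variable cost at any output.
The firm minimizes its loss by shutting down and losing only its fixed cost of €202.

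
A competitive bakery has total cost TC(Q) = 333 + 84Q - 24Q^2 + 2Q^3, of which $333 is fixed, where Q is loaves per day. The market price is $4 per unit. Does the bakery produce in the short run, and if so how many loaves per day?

Variable cost is VC = 84Q - 24Q^2 + 2Q^3, so AVC = VC/Q = 84 - 24Q + 2Q^2 and MC = dTC/dQ = 84 - 48Q + 6Q^2.
The AVC parabola has its vertex at Q = 24/4 = 6, where AVC = 84 - 24·6 + 2·6^2 = $12.
P = $4 lies below min AVC = $12; no output level covers variable cost.
Shutting down limits the loss to fixed cost, $333.

Shut down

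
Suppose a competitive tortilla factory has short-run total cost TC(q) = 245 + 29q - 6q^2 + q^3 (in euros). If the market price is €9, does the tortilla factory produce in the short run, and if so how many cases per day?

Strip out fixed cost: VC = 29q - 6q^2 + q^3. Then AVC = 29 - 6q + q^2 and MC = 29 - 12q + 3q^2.
The AVC parabola has its vertex at q = 6/2 = 3, where AVC = 29 - 6·3 + 3^2 = €20.
With P < min AVC (€9 < €20), every unit sold adds to the loss.
Shutting down limits the loss to fixed cost, €245.

Shut down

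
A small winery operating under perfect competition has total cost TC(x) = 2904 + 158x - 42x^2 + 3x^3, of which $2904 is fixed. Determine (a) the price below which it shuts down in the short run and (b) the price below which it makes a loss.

Shutdown price = $11; break-even price = $323

AVC = 158 - 42x + 3x^2; minimized at x = 7, giving min AVC = $11. That is the shutdown price.
ATC = 2904/x + 158 - 42x + 3x^2. Setting dATC/dx = −2904/x^2 − 42 + 6x = 0 gives x = 11 (since 6·11^3 − 42·11^2 = 2904).
min ATC = 2904/11 + 158 − 42·11 + 3·11^2 = $323. That is the break-even price.
Between these two prices the firm operates at a loss; above $323 it earns a profit.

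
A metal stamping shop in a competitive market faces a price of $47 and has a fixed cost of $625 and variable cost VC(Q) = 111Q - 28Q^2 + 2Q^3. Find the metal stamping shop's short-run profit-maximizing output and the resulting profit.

AVC = 111 - 28Q + 2Q^2; min AVC = $13 at Q = 7. Since P = $47 ≥ min AVC, the firm produces.
With MC = 111 - 56Q + 6Q^2, P = MC on the upward-sloping part at Q* = 8.
TR = 47·8 = 376. TC = 625 + 120 = 745. Profit = 376 − 745 = -$369.
By producing, the firm covers all variable cost plus $256 of fixed cost; shutting down would lose the full $625.

Profit = -$369 at Q = 8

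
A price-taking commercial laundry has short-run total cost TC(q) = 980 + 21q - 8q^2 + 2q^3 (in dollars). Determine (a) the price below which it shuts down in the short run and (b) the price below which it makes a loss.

Shutdown price = $13; break-even price = $203

AVC = 21 - 8q + 2q^2; minimized at q = 2, giving min AVC = $13. That is the shutdown price.
ATC = 980/q + 21 - 8q + 2q^2. Setting dATC/dq = −980/q^2 − 8 + 4q = 0 gives q = 7 (since 4·7^3 − 8·7^2 = 980).
min ATC = 980/7 + 21 − 8·7 + 2·7^2 = $203. That is the break-even price.
Between these two prices the firm operates at a loss; above $203 it earns a profit.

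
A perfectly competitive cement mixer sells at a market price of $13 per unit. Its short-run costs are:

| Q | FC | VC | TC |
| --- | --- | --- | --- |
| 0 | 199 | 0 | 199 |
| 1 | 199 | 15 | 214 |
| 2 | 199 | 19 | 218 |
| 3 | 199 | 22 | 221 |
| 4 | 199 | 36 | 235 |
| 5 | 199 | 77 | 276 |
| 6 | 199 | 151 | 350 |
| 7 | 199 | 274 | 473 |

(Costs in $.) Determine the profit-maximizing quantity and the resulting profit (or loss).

Q = 3; profit = -$182

Tabulate TR − TC: Q=0: -199; Q=1: -201; Q=2: -192; Q=3: -182; Q=4: -183; Q=5: -211; Q=6: -272; Q=7: -382.
Profit is maximized at Q = 3. AVC there is 22/3 = $7.33 ≤ P, so producing beats shutting down (which would give -$199).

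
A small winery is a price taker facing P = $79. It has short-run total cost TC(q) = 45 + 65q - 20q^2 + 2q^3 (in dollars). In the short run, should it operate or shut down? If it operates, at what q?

Variable cost is VC = 65q - 20q^2 + 2q^3, so AVC = VC/q = 65 - 20q + 2q^2 and MC = dTC/dq = 65 - 40q + 6q^2.
AVC hits its minimum where MC = AVC, at q = 5, giving min AVC = 65 - 20·5 + 2·5^2 = $15.
Since P = $79 ≥ min AVC = $15, price covers variable cost and the firm should produce.
Set P = MC: 79 = 65 - 40q + 6q^2 → -14 - 40q + 6q^2 = 0. The roots are q = -1/3 and q = 7; the profit-maximizing output is on the rising part of MC, so q* = 7.
Check: AVC at q = 7 is $23 ≤ P, so revenue covers variable cost.
Profit = P·q − TC = 79·7 − 206 = $347.

Produce at q = 7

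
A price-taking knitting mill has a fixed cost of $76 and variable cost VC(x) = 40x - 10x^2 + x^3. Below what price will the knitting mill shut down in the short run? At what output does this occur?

$15 per unit, at x = 5

Short-run supply begins at min AVC. From VC = 40x - 10x^2 + x^3, AVC = 40 - 10x + x^2.
At the minimum of AVC, MC = AVC. MC = 40 - 20x + 3x^2; setting MC = AVC gives 2x^2 - 10x = 0, so x = 5. min AVC = 15.
The firm shuts down for any P below $15.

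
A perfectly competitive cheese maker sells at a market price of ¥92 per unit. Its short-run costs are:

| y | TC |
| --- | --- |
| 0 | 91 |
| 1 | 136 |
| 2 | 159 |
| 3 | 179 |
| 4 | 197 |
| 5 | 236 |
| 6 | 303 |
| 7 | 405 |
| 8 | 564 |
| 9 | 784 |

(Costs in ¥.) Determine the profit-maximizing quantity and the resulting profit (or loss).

y = 6; profit = ¥249

Tabulate TR − TC: y=0: -91; y=1: -44; y=2: 25; y=3: 97; y=4: 171; y=5: 224; y=6: 249; y=7: 239; y=8: 172; y=9: 44.
Profit is maximized at y = 6. AVC there is 212/6 = ¥35.33 ≤ P, so producing beats shutting down (which would give -¥91).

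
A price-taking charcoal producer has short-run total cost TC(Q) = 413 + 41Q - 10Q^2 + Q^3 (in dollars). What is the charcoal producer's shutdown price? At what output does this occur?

The shutdown price is the minimum of AVC. VC = 41Q - 10Q^2 + Q^3, so AVC = 41 - 10Q + Q^2.
dAVC/dQ = -10 + 2Q = 0 gives Q = 5. min AVC = 41 - 10·5 + 5^2 = 16.
For P < $16 the firm produces nothing.

$16 per unit, at Q = 5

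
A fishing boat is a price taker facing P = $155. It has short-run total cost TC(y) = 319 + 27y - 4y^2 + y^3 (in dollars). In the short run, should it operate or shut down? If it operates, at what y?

Produce at y = 8

From TC, MC = TC'(y) = 27 - 8y + 3y^2 and AVC = VC/y = 27 - 4y + y^2.
AVC is minimized where dAVC/dy = -4 + 2y = 0, at y = 2; min AVC = 27 - 4·2 + 2^2 = $23.
Since P = $155 ≥ min AVC = $23, price covers variable cost and the firm should produce.
Set P = MC: 155 = 27 - 8y + 3y^2 → -128 - 8y + 3y^2 = 0. The roots are y = -16/3 and y = 8; the profit-maximizing output is on the rising part of MC, so y* = 8.
Check: AVC at y = 8 is $59 ≤ P, so revenue covers variable cost.
Profit = P·y − TC = 155·8 − 791 = $449.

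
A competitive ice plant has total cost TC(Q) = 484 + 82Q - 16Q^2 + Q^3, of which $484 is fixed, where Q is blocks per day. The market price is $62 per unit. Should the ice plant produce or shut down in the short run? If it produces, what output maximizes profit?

Produce at Q = 10

Variable cost is VC = 82Q - 16Q^2 + Q^3, so AVC = VC/Q = 82 - 16Q + Q^2 and MC = dTC/dQ = 82 - 32Q + 3Q^2.
AVC hits its minimum where MC = AVC, at Q = 8, giving min AVC = 82 - 16·8 + 8^2 = $18.
Since P = $62 ≥ min AVC = $18, price covers variable cost and the firm should produce.
Solving P = MC: 20 - 32Q + 3Q^2 = 0 ⇒ Q = 2/3 or 10. On the upward-sloping branch, Q* = 10.
Check: AVC at Q = 10 is $22 ≤ P, so revenue covers variable cost.
Profit = P·Q − TC = 62·10 − 704 = -$84, a loss, but smaller than the $484 fixed cost the firm would lose by shutting down.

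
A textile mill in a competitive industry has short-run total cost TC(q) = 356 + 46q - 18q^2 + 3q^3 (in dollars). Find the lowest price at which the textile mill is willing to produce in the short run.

The shutdown price is the minimum of AVC. VC = 46q - 18q^2 + 3q^3, so AVC = 46 - 18q + 3q^2.
At the minimum of AVC, MC = AVC. MC = 46 - 36q + 9q^2; setting MC = AVC gives 6q^2 - 18q = 0, so q = 3. min AVC = 19.
The firm shuts down for any P below $19.

$19 per unit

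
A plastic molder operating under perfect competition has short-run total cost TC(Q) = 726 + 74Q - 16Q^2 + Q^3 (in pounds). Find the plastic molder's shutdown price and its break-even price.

Shutdown price = min AVC. AVC = 74 - 16Q + Q^2, with vertex at Q = 8 and minimum £10.
ATC = 726/Q + 74 - 16Q + Q^2. Setting dATC/dQ = −726/Q^2 − 16 + 2Q = 0 gives Q = 11 (since 2·11^3 − 16·11^2 = 726).
min ATC = 726/11 + 74 − 16·11 + 11^2 = £85. That is the break-even price.
Between these two prices the firm operates at a loss; above £85 it earns a profit.

Shutdown price = £10; break-even price = £85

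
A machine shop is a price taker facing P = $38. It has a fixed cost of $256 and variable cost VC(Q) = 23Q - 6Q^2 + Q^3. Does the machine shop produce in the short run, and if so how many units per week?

Strip out fixed cost: VC = 23Q - 6Q^2 + Q^3. Then AVC = 23 - 6Q + Q^2 and MC = 23 - 12Q + 3Q^2.
AVC hits its minimum where MC = AVC, at Q = 3, giving min AVC = 23 - 6·3 + 3^2 = $14.
Because $38 ≥ $14, revenue can cover variable cost; the firm operates.
Solving P = MC: -15 - 12Q + 3Q^2 = 0 ⇒ Q = -1 or 5. On the upward-sloping branch, Q* = 5.
Check: AVC at Q = 5 is $18 ≤ P, so revenue covers variable cost.
Profit = P·Q − TC = 38·5 − 346 = -$156, a loss, but smaller than the $256 fixed cost the firm would lose by shutting down.

Produce at Q = 5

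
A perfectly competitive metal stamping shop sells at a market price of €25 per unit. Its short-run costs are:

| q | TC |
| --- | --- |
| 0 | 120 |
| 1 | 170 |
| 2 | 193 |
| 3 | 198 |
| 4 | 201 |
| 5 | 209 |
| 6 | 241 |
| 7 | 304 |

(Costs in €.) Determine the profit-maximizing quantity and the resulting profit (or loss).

Profit at each row (π = 25q − TC): q=0: -120; q=1: -145; q=2: -143; q=3: -123; q=4: -101; q=5: -84; q=6: -91; q=7: -129.
Profit is maximized at q = 5. AVC there is 89/5 = €17.80 ≤ P, so producing beats shutting down (which would give -€120).

q = 5; profit = -€84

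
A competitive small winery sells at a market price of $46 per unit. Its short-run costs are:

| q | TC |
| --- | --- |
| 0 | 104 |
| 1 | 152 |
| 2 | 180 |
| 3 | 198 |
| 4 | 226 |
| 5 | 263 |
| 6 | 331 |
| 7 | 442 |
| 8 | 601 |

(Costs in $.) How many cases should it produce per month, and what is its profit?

q = 5; profit = -$33

Tabulate TR − TC: q=0: -104; q=1: -106; q=2: -88; q=3: -60; q=4: -42; q=5: -33; q=6: -55; q=7: -120; q=8: -233.
Profit is maximized at q = 5. AVC there is 159/5 = $31.80 ≤ P, so producing beats shutting down (which would give -$104).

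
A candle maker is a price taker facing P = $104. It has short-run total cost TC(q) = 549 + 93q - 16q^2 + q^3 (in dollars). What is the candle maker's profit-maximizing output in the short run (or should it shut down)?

From TC, MC = TC'(q) = 93 - 32q + 3q^2 and AVC = VC/q = 93 - 16q + q^2.
The AVC parabola has its vertex at q = 16/2 = 8, where AVC = 93 - 16·8 + 8^2 = $29.
Since P = $104 ≥ min AVC = $29, price covers variable cost and the firm should produce.
Solving P = MC: -11 - 32q + 3q^2 = 0 ⇒ q = -1/3 or 11. On the upward-sloping branch, q* = 11.
Check: AVC at q = 11 is $38 ≤ P, so revenue covers variable cost.
Profit = P·q − TC = 104·11 − 967 = $177.

Produce at q = 11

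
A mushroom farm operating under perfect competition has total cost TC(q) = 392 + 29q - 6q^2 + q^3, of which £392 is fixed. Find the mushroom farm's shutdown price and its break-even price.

Shutdown price = £20; break-even price = £92

AVC = 29 - 6q + q^2; minimized at q = 3, giving min AVC = £20. That is the shutdown price.
ATC = 392/q + 29 - 6q + q^2. Setting dATC/dq = −392/q^2 − 6 + 2q = 0 gives q = 7 (since 2·7^3 − 6·7^2 = 392).
min ATC = 392/7 + 29 − 6·7 + 7^2 = £92. That is the break-even price.
For £20 ≤ P < £92 the firm produces at a loss; below £20 it shuts down.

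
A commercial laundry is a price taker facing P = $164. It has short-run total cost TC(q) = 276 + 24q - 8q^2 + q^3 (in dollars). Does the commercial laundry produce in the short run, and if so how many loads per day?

Produce at q = 10

Variable cost is VC = 24q - 8q^2 + q^3, so AVC = VC/q = 24 - 8q + q^2 and MC = dTC/dq = 24 - 16q + 3q^2.
The AVC parabola has its vertex at q = 8/2 = 4, where AVC = 24 - 8·4 + 4^2 = $8.
Since P = $164 ≥ min AVC = $8, price covers variable cost and the firm should produce.
Set P = MC: 164 = 24 - 16q + 3q^2 → -140 - 16q + 3q^2 = 0. The roots are q = -14/3 and q = 10; the profit-maximizing output is on the rising part of MC, so q* = 10.
Check: AVC at q = 10 is $44 ≤ P, so revenue covers variable cost.
Profit = P·q − TC = 164·10 − 716 = $924.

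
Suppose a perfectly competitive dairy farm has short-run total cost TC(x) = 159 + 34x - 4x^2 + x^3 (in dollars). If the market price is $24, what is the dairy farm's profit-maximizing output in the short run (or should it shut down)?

Shut down

From TC, MC = TC'(x) = 34 - 8x + 3x^2 and AVC = VC/x = 34 - 4x + x^2.
AVC is minimized where dAVC/dx = -4 + 2x = 0, at x = 2; min AVC = 34 - 4·2 + 2^2 = $30.
P = $24 lies below min AVC = $30; no output level covers variable cost.
Best response: produce nothing and absorb the $159 fixed cost.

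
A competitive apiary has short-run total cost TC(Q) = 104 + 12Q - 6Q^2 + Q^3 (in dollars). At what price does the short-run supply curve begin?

$3 per unit

The firm shuts down when price falls below the minimum of average variable cost. AVC = VC/Q = 12 - 6Q + Q^2.
dAVC/dQ = -6 + 2Q = 0 gives Q = 3. min AVC = 12 - 6·3 + 3^2 = 3.
For P < $3 the firm produces nothing.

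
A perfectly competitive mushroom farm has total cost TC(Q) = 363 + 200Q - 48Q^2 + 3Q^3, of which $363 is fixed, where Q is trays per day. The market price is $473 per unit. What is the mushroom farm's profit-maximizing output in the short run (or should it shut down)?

From TC, MC = TC'(Q) = 200 - 96Q + 9Q^2 and AVC = VC/Q = 200 - 48Q + 3Q^2.
The AVC parabola has its vertex at Q = 48/6 = 8, where AVC = 200 - 48·8 + 3·8^2 = $8.
Because $473 ≥ $8, revenue can cover variable cost; the firm operates.
Set P = MC: 473 = 200 - 96Q + 9Q^2 → -273 - 96Q + 9Q^2 = 0. The roots are Q = -7/3 and Q = 13; the profit-maximizing output is on the rising part of MC, so Q* = 13.
Check: AVC at Q = 13 is $83 ≤ P, so revenue covers variable cost.
Profit = P·Q − TC = 473·13 − 1442 = $4707.

Produce at Q = 13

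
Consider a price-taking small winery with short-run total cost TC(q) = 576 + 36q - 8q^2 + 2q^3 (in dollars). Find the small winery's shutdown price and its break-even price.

AVC = 36 - 8q + 2q^2; minimized at q = 2, giving min AVC = $28. That is the shutdown price.
ATC = 576/q + 36 - 8q + 2q^2. Setting dATC/dq = −576/q^2 − 8 + 4q = 0 gives q = 6 (since 4·6^3 − 8·6^2 = 576).
min ATC = 576/6 + 36 − 8·6 + 2·6^2 = $156. That is the break-even price.
For $28 ≤ P < $156 the firm produces at a loss; below $28 it shuts down.

Shutdown price = $28; break-even price = $156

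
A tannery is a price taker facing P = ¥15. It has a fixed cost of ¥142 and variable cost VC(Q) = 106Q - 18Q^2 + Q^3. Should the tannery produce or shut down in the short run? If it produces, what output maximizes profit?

Shut down

Strip out fixed cost: VC = 106Q - 18Q^2 + Q^3. Then AVC = 106 - 18Q + Q^2 and MC = 106 - 36Q + 3Q^2.
AVC hits its minimum where MC = AVC, at Q = 9, giving min AVC = 106 - 18·9 + 9^2 = ¥25.
With P < min AVC (¥15 < ¥25), every unit sold adds to the loss.
Shutting down limits the loss to fixed cost, ¥142.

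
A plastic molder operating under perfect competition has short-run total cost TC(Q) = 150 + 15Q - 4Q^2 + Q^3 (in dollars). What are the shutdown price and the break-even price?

Shutdown price = $11; break-even price = $50

Shutdown price = min AVC. AVC = 15 - 4Q + Q^2, with vertex at Q = 2 and minimum $11.
ATC = 150/Q + 15 - 4Q + Q^2. Setting dATC/dQ = −150/Q^2 − 4 + 2Q = 0 gives Q = 5 (since 2·5^3 − 4·5^2 = 150).
min ATC = 150/5 + 15 − 4·5 + 5^2 = $50. That is the break-even price.
Between these two prices the firm operates at a loss; above $50 it earns a profit.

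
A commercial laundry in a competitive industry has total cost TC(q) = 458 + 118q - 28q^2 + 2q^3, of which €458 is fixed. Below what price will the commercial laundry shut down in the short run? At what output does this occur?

€20 per unit, at q = 7

The shutdown price is the minimum of AVC. VC = 118q - 28q^2 + 2q^3, so AVC = 118 - 28q + 2q^2.
dAVC/dq = -28 + 4q = 0 gives q = 7. min AVC = 118 - 28·7 + 2·7^2 = 20.
For P < €20 the firm produces nothing.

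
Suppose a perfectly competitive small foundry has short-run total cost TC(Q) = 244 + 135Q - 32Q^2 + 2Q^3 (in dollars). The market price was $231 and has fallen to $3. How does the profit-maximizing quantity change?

AVC = 135 - 32Q + 2Q^2, minimized at Q = 8 where min AVC = $7. MC = 135 - 64Q + 6Q^2.
At P = $231 ≥ min AVC, set P = MC on the rising branch: Q = 12.
At P = $3 < min AVC = $7, price no longer covers variable cost at any output, so the firm shuts down: Q = 0.

Output falls from 12 to 0 (the firm shuts down)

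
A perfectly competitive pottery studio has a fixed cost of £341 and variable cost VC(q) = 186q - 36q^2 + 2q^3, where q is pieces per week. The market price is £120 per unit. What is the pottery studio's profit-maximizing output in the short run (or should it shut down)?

Produce at q = 11

From TC, MC = TC'(q) = 186 - 72q + 6q^2 and AVC = VC/q = 186 - 36q + 2q^2.
AVC hits its minimum where MC = AVC, at q = 9, giving min AVC = 186 - 36·9 + 2·9^2 = £24.
Because £120 ≥ £24, revenue can cover variable cost; the firm operates.
Set P = MC: 120 = 186 - 72q + 6q^2 → 66 - 72q + 6q^2 = 0. The roots are q = 1 and q = 11; the profit-maximizing output is on the rising part of MC, so q* = 11.
Check: AVC at q = 11 is £32 ≤ P, so revenue covers variable cost.
Profit = P·q − TC = 120·11 − 693 = £627.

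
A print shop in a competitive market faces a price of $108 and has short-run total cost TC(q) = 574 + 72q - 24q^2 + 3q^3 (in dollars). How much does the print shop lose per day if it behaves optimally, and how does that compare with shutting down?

AVC = 72 - 24q + 3q^2 has its minimum $24 at q = 4; price $108 clears that bar, so the firm operates.
MC = 72 - 48q + 9q^2. Setting P = MC and taking the root on the rising branch gives q* = 6.
TR = 108·6 = 648. TC = 574 + 216 = 790. Profit = 648 − 790 = -$142.
By producing, the firm covers all variable cost plus $432 of fixed cost; shutting down would lose the full $574.

Profit = -$142 at q = 6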